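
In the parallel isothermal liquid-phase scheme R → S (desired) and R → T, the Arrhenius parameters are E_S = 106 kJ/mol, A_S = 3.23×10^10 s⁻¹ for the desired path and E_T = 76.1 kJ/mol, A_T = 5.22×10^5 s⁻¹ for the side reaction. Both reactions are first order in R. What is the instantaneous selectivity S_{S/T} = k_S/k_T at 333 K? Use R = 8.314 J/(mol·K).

k_S/k_T = (A_S/A_T)·exp[−(E_S−E_T)/(RT)] = (A_S/A_T)·exp[(E_T−E_S)/(RT)].
(E_T−E_S)/(RT) = (76.1−106)×10³/(8.314×333) = -29900/2769 = -10.80.
k_S/k_T = (3.23×10^10/5.22×10^5)·exp(-10.80) = 61877 × 2.040×10^-5 = 1.26.

1.26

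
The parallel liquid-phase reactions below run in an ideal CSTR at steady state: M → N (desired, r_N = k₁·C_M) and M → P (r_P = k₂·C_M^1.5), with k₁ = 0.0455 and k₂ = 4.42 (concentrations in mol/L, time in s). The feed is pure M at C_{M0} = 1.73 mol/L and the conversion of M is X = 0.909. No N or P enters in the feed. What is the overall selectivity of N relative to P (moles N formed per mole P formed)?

0.0259

Exit C_M = C_{M0}(1−X) = 1.73×0.0910 = 0.1574 mol/L.
In a CSTR the entire volume is at exit conditions, so r_N = 0.0455×0.1574 = 0.007163 and r_P = 4.42×0.1574^1.5 = 0.2761.
Overall selectivity = C_N/C_P = r_Nτ/(r_Pτ) = r_N/r_P = 0.0259.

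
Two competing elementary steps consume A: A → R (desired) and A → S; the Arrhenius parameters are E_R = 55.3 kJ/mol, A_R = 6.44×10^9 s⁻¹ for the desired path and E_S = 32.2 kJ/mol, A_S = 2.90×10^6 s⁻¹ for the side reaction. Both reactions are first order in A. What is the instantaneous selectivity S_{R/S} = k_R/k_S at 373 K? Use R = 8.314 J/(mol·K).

k_R/k_S = (A_R/A_S)·exp[−(E_R−E_S)/(RT)] = (A_R/A_S)·exp[(E_S−E_R)/(RT)].
(E_S−E_R)/(RT) = (32.2−55.3)×10³/(8.314×373) = -23100/3101 = -7.449.
k_R/k_S = (6.44×10^9/2.90×10^6)·exp(-7.449) = 2221 × 5.821×10^-4 = 1.29.
Since E_R > E_S, raising the temperature improves selectivity toward R.

1.29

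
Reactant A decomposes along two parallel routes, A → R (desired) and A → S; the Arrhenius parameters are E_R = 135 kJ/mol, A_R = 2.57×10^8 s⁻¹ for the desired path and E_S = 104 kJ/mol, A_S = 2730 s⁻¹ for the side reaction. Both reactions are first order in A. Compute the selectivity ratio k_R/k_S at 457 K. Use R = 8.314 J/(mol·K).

k_R/k_S = (A_R/A_S)·exp[−(E_R−E_S)/(RT)] = (A_R/A_S)·exp[(E_S−E_R)/(RT)].
(E_S−E_R)/(RT) = (104−135)×10³/(8.314×457) = -31000/3799 = -8.159.
k_R/k_S = (2.57×10^8/2730)·exp(-8.159) = 94139 × 2.862×10^-4 = 26.9.
Since E_R > E_S, raising the temperature improves selectivity toward R.

26.9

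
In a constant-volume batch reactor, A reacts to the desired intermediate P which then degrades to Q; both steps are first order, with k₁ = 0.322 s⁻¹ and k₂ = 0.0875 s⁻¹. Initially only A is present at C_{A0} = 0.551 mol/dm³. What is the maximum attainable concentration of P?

Evaluating C_P at t_opt = ln(k₂/k₁)/(k₂−k₁) gives C_{P,max}/C_{A0} = (k₁/k₂)^[k₂/(k₂−k₁)].
= (0.322/0.0875)^(0.0875/(0.0875−0.322)) = (3.680)^(-0.3731) = 0.6150.
C_{P,max} = 0.6150×0.551 = 0.339 mol/dm³.

0.339 mol/dm³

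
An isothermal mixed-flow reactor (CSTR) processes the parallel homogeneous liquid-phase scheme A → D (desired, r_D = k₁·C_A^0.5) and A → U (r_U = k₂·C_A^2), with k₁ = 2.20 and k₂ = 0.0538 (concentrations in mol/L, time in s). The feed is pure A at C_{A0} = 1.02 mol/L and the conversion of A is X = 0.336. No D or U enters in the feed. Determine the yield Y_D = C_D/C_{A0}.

0.331

Exit C_A = C_{A0}(1−X) = 1.02×0.664 = 0.6773 mol/L.
A CSTR operates uniformly at the exit composition, giving r_D = 1.811 and r_U = 0.02468 (each k·C_A^n at C_A = 0.6773).
Fraction of consumed A going to D: r_D/(r_D+r_U) = 0.9866.
C_D = 0.9866·C_{A0}·X = 0.9866×1.02×0.336 = 0.338 mol/L; Y_D = C_D/C_{A0} = 0.331.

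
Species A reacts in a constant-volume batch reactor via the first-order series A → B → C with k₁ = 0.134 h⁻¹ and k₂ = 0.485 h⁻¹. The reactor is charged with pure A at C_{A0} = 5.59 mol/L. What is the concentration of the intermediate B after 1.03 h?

0.564 mol/L

The intermediate concentration in a first-order A→B→C sequence is C_B = k₁C_{A0}(e^(−k₁t) − e^(−k₂t))/(k₂−k₁).
e^(−k₁t) = e^(−0.134×1.03) = e^(−0.1380) = 0.8711; e^(−k₂t) = e^(−0.4995) = 0.6068.
C_B = 0.134×5.59/(0.485−0.134) × (0.8711−0.6068) = 2.134×0.2643 = 0.5640 mol/L.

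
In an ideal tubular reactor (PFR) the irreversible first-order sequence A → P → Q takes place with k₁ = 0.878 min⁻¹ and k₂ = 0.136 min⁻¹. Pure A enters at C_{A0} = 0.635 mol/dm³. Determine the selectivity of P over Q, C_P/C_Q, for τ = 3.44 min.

For first-order series with pure A initially, C_P(τ) = k₁C_{A0}/(k₂−k₁)·(e^(−k₁τ) − e^(−k₂τ)).
e^(−k₁τ) = e^(−0.878×3.44) = e^(−3.020) = 0.04879; e^(−k₂τ) = e^(−0.4678) = 0.6264.
C_P = 0.878×0.635/(0.136−0.878) × (0.04879−0.6264) = (-0.7514)×(-0.5776) = 0.4340 mol/dm³.
C_A = C_{A0}e^(−k₁τ) = 0.03098 mol/dm³, so C_Q = C_{A0}−C_A−C_P = 0.1700 mol/dm³; C_P/C_Q = 2.55.

2.55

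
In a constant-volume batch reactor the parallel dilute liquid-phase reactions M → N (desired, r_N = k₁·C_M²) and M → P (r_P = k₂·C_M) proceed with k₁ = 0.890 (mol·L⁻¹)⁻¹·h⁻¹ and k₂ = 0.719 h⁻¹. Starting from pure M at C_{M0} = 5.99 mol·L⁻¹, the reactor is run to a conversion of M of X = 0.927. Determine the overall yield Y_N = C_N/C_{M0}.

0.698

C_M = C_{M0}(1−X) = 0.4373 mol·L⁻¹.
Along a PFR/batch, dC_P/dC_M = −r_P/(r_N+r_P) = −k₂/(k₂+k₁·C_M).
Integrating from C_{M0} to C_M: C_P = (0.719/0.890)·ln[(0.719+0.890·5.99)/(0.719+0.890·0.437)] = 0.8079·ln(6.050/1.108) = 1.371 mol·L⁻¹.
Then C_N = (C_{M0}−C_M) − C_P = 5.553 − 1.371 = 4.181 mol·L⁻¹.
Y_N = C_N/C_{M0} = 4.181/5.99 = 0.698.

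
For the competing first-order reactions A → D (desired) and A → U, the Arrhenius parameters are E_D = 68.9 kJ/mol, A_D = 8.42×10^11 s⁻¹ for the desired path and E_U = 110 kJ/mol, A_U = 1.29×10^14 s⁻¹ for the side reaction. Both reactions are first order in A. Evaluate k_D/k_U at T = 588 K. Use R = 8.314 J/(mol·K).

Since both paths have the same order in A, the concentration cancels and S_{D/U} = k_D/k_U = (A_D/A_U)·exp[(E_U−E_D)/(RT)].
(E_U−E_D)/(RT) = (110−68.9)×10³/(8.314×588) = 41100/4889 = 8.407.
k_D/k_U = (8.42×10^11/1.29×10^14)·exp(8.407) = 0.006527 × 4479 = 29.2.

29.2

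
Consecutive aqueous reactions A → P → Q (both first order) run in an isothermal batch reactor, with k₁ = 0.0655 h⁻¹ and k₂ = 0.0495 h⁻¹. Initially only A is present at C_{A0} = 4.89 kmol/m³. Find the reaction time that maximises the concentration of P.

The intermediate peaks when r₁ = r₂, i.e. k₁e^(−k₁t) = k₂e^(−k₂t), giving t_opt = ln(k₂/k₁)/(k₂−k₁).
= ln(0.0495/0.0655)/(0.0495−0.0655) = ln(0.7557)/-0.01600 = -0.2801/-0.01600 = 17.5 h.

17.5 h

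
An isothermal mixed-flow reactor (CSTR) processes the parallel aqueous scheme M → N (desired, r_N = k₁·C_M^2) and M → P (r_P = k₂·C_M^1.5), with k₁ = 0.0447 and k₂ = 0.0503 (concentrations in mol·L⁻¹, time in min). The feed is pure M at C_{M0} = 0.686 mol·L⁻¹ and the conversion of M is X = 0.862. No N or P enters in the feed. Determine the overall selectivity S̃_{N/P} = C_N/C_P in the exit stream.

Exit C_M = C_{M0}(1−X) = 0.686×0.138 = 0.09467 mol·L⁻¹.
In a CSTR the entire volume is at exit conditions, so r_N = 0.0447×0.09467^2 = 4.006×10^-4 and r_P = 0.0503×0.09467^1.5 = 0.001465.
Overall selectivity = C_N/C_P = r_Nτ/(r_Pτ) = r_N/r_P = 0.273.

0.273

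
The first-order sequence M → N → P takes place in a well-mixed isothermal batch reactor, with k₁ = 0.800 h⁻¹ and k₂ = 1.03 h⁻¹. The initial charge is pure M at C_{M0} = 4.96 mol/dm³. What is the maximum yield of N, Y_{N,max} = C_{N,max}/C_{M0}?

At the optimum, C_{N,max}/C_{M0} = (k₁/k₂)^[k₂/(k₂−k₁)].
= (0.800/1.03)^(1.03/(1.03−0.800)) = (0.7767)^(4.478) = 0.3225.

0.322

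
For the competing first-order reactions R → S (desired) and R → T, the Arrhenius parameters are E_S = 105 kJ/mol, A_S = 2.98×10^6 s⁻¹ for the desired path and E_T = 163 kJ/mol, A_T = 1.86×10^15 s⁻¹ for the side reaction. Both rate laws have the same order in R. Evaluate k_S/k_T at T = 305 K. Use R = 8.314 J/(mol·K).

With equal orders, S_{S/T} = k_S/k_T = (A_S/A_T)·exp[(E_T−E_S)/(RT)].
(E_T−E_S)/(RT) = (163−105)×10³/(8.314×305) = 58000/2536 = 22.87.
k_S/k_T = (2.98×10^6/1.86×10^15)·exp(22.87) = 1.602×10^-9 × 8.580×10^9 = 13.7.

13.7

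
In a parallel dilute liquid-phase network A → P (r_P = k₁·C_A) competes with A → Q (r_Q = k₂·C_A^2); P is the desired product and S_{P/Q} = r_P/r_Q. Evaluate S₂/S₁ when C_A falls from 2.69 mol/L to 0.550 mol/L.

S_{P/Q} = (k₁/k₂)·C_A⁻¹, so S₂/S₁ = (C_{A,2}/C_{A,1})⁻¹.
= 2.69/0.550 = 4.89.

4.89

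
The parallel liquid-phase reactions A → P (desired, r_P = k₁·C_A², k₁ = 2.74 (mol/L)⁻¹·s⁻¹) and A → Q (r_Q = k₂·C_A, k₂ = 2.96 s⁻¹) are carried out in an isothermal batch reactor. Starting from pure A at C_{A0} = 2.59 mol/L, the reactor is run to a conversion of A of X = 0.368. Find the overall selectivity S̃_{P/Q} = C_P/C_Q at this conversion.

C_A = C_{A0}(1−X) = 1.637 mol/L.
Along a PFR/batch, dC_Q/dC_A = −r_Q/(r_P+r_Q) = −k₂/(k₂+k₁·C_A).
Integrating from C_{A0} to C_A: C_Q = (2.96/2.74)·ln[(2.96+2.74·2.59)/(2.96+2.74·1.64)] = 1.080·ln(10.06/7.445) = 0.3248 mol/L.
Then C_P = (C_{A0}−C_A) − C_Q = 0.9531 − 0.3248 = 0.6283 mol/L.
S̃_{P/Q} = C_P/C_Q = 0.6283/0.3248 = 1.93.

1.93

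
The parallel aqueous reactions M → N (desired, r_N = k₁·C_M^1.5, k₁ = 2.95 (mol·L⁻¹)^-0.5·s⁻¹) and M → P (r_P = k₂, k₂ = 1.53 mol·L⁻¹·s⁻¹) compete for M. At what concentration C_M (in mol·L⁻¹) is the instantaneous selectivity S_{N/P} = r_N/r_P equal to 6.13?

2.16 mol·L⁻¹

S_{N/P} = (k₁/k₂)·C_M^1.5 ⇒ C_M = (S·k₂/k₁)^(1/1.5).
= (6.13×1.53/2.95)^(0.6667) = (3.179)^(0.6667) = 2.16 mol·L⁻¹.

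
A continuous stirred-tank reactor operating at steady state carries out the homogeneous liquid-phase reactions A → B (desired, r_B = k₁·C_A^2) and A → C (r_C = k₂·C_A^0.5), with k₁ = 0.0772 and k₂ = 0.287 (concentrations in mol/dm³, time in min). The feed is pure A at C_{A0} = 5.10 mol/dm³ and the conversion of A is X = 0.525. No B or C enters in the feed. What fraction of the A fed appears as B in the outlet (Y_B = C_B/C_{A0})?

0.264

Exit C_A = C_{A0}(1−X) = 5.10×0.475 = 2.422 mol/dm³.
In a CSTR the entire volume is at exit conditions, so r_B = 0.0772×2.422^2 = 0.4530 and r_C = 0.287×2.422^0.5 = 0.4467.
Fraction of consumed A going to B: r_B/(r_B+r_C) = 0.5035.
C_B = 0.5035·C_{A0}·X = 0.5035×5.10×0.525 = 1.35 mol/dm³; Y_B = C_B/C_{A0} = 0.264.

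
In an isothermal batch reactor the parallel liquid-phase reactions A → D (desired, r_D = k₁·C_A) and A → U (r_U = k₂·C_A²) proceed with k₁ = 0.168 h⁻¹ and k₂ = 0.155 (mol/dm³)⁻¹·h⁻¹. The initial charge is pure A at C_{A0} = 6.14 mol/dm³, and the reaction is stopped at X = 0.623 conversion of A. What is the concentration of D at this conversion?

C_A = C_{A0}(1−X) = 2.315 mol/dm³.
Along a PFR/batch, dC_D/dC_A = −r_D/(r_D+r_U) = −k₁/(k₁+k₂·C_A).
Integrating from C_{A0} to C_A: C_D = (0.168/0.155)·ln[(0.168+0.155·6.14)/(0.168+0.155·2.31)] = 1.084·ln(1.120/0.5268) = 0.8173 mol/dm³.

0.817 mol/dm³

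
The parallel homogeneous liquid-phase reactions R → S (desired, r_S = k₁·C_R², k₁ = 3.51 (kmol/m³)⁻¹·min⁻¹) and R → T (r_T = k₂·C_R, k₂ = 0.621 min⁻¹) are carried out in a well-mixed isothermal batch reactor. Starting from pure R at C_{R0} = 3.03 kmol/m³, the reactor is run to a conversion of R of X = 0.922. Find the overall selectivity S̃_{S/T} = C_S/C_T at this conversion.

C_R = C_{R0}(1−X) = 0.2363 kmol/m³.
Along a PFR/batch, dC_T/dC_R = −r_T/(r_S+r_T) = −k₂/(k₂+k₁·C_R).
Integrating from C_{R0} to C_R: C_T = (0.621/3.51)·ln[(0.621+3.51·3.03)/(0.621+3.51·0.236)] = 0.1769·ln(11.26/1.451) = 0.3625 kmol/m³.
Then C_S = (C_{R0}−C_R) − C_T = 2.794 − 0.3625 = 2.431 kmol/m³.
S̃_{S/T} = C_S/C_T = 2.431/0.3625 = 6.71.

6.71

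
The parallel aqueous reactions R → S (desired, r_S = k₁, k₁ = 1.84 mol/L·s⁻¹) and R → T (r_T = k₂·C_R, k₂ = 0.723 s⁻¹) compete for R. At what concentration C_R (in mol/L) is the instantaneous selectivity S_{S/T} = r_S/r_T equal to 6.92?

S_{S/T} = (k₁/k₂)·C_R⁻¹ ⇒ C_R = (S·k₂/k₁)^(-1).
= (6.92×0.723/1.84)^(-1) = (2.719)^(-1) = 0.368 mol/L.

0.368 mol/L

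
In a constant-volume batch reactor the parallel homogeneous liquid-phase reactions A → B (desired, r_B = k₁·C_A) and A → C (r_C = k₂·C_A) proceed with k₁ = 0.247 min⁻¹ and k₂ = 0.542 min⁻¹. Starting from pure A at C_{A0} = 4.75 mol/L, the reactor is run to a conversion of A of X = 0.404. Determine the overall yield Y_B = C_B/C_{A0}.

C_A = C_{A0}(1−X) = 2.831 mol/L.
Both paths are first order in A, so the instantaneous fraction to B is constant: dC_B/d(−C_A) = k₁/(k₁+k₂) = 0.3131.
C_B = 0.3131·(C_{A0}−C_A) = 0.3131×1.919 = 0.601 mol/L.
Y_B = C_B/C_{A0} = 0.6008/4.75 = 0.126.

0.126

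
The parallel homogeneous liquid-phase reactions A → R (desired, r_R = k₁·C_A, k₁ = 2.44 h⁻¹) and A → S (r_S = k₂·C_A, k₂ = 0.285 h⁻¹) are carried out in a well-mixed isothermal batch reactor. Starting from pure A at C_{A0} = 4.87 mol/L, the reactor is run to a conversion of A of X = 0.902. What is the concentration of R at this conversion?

C_A = C_{A0}(1−X) = 0.4773 mol/L.
Both paths are first order in A, so the instantaneous fraction to R is constant: dC_R/d(−C_A) = k₁/(k₁+k₂) = 0.8954.
C_R = 0.8954·(C_{A0}−C_A) = 0.8954×4.393 = 3.93 mol/L.

3.93 mol/L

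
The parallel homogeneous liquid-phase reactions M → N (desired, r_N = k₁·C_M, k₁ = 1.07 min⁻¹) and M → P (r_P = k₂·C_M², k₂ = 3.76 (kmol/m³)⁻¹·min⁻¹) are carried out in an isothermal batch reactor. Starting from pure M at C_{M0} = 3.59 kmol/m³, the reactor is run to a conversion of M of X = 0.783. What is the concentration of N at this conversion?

C_M = C_{M0}(1−X) = 0.7790 kmol/m³.
Along a PFR/batch, dC_N/dC_M = −r_N/(r_N+r_P) = −k₁/(k₁+k₂·C_M).
Integrating from C_{M0} to C_M: C_N = (1.07/3.76)·ln[(1.07+3.76·3.59)/(1.07+3.76·0.779)] = 0.2846·ln(14.57/3.999) = 0.3679 kmol/m³.

0.368 kmol/m³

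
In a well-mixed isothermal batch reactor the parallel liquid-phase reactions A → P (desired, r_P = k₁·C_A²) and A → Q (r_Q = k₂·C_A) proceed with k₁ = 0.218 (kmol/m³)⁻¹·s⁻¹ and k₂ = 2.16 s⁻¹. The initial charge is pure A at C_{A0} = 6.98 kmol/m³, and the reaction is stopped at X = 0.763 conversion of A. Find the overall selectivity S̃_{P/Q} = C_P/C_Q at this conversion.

0.419

C_A = C_{A0}(1−X) = 1.654 kmol/m³.
Along a PFR/batch, dC_Q/dC_A = −r_Q/(r_P+r_Q) = −k₂/(k₂+k₁·C_A).
Integrating from C_{A0} to C_A: C_Q = (2.16/0.218)·ln[(2.16+0.218·6.98)/(2.16+0.218·1.65)] = 9.908·ln(3.682/2.521) = 3.754 kmol/m³.
Then C_P = (C_{A0}−C_A) − C_Q = 5.326 − 3.754 = 1.572 kmol/m³.
S̃_{P/Q} = C_P/C_Q = 1.572/3.754 = 0.419.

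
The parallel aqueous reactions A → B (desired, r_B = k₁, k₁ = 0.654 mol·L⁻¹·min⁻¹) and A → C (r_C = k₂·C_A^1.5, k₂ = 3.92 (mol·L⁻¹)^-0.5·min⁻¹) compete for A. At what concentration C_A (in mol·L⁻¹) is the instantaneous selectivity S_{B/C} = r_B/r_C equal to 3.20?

S_{B/C} = (k₁/k₂)·C_A^-1.5 ⇒ C_A = (S·k₂/k₁)^(1/(-1.5)).
= (3.20×3.92/0.654)^(-0.6667) = (19.18)^(-0.6667) = 0.140 mol·L⁻¹.

0.140 mol·L⁻¹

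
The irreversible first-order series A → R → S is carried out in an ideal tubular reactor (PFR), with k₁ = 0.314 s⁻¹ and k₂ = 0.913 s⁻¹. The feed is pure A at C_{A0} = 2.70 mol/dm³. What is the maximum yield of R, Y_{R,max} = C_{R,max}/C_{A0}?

At the optimum, C_{R,max}/C_{A0} = (k₁/k₂)^[k₂/(k₂−k₁)].
= (0.314/0.913)^(0.913/(0.913−0.314)) = (0.3439)^(1.524) = 0.1965.

0.197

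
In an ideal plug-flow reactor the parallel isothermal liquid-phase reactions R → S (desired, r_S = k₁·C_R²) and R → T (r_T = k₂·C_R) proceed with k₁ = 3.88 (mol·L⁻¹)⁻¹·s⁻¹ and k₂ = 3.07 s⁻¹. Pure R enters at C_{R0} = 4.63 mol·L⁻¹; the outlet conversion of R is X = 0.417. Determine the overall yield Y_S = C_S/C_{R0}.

C_R = C_{R0}(1−X) = 2.699 mol·L⁻¹.
Along a PFR/batch, dC_T/dC_R = −r_T/(r_S+r_T) = −k₂/(k₂+k₁·C_R).
Integrating from C_{R0} to C_R: C_T = (3.07/3.88)·ln[(3.07+3.88·4.63)/(3.07+3.88·2.70)] = 0.7912·ln(21.03/13.54) = 0.3484 mol·L⁻¹.
Then C_S = (C_{R0}−C_R) − C_T = 1.931 − 0.3484 = 1.582 mol·L⁻¹.
Y_S = C_S/C_{R0} = 1.582/4.63 = 0.342.

0.342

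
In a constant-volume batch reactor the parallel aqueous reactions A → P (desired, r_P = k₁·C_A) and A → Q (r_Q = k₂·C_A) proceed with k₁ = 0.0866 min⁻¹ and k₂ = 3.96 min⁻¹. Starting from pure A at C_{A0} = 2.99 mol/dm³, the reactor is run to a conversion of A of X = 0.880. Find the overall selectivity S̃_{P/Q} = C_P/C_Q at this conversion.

0.0219

C_A = C_{A0}(1−X) = 0.3588 mol/dm³.
Both paths are first order in A, so the instantaneous fraction to P is constant: dC_P/d(−C_A) = k₁/(k₁+k₂) = 0.02140.
C_P = 0.02140·(C_{A0}−C_A) = 0.02140×2.631 = 0.0563 mol/dm³.
C_Q = (C_{A0}−C_A)−C_P = 2.575 mol/dm³; S̃_{P/Q} = 0.05631/2.575 = 0.0219.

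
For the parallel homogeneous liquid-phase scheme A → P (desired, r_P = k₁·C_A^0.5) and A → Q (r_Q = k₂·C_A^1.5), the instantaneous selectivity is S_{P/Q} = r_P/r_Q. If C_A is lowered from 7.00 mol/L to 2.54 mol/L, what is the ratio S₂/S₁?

2.76

S_{P/Q} = (k₁/k₂)·C_A⁻¹, so S₂/S₁ = (C_{A,2}/C_{A,1})⁻¹.
= 7.00/2.54 = 2.76.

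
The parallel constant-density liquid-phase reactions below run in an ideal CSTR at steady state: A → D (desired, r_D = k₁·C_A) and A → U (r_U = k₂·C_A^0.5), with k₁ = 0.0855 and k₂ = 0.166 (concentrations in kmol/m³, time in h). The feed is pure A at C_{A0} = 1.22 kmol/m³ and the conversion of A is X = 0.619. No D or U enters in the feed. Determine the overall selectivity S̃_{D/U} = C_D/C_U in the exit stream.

0.351

Exit C_A = C_{A0}(1−X) = 1.22×0.381 = 0.4648 kmol/m³.
Rates in a CSTR are evaluated at the outlet concentration: r_D = 0.0855×0.4648 = 0.03974, r_U = 0.166×0.4648^0.5 = 0.1132.
Overall selectivity = C_D/C_U = r_Dτ/(r_Uτ) = r_D/r_U = 0.351.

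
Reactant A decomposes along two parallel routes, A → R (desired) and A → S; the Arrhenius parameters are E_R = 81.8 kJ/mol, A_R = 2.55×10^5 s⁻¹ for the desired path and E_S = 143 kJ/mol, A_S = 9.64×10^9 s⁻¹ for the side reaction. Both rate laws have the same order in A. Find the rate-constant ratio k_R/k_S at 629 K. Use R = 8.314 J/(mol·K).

k_R/k_S = (A_R/A_S)·exp[−(E_R−E_S)/(RT)] = (A_R/A_S)·exp[(E_S−E_R)/(RT)].
(E_S−E_R)/(RT) = (143−81.8)×10³/(8.314×629) = 61200/5230 = 11.70.
k_R/k_S = (2.55×10^5/9.64×10^9)·exp(11.70) = 2.645×10^-5 × 1.209×10^5 = 3.20.
Since E_R < E_S, lowering the temperature improves selectivity toward R.

3.20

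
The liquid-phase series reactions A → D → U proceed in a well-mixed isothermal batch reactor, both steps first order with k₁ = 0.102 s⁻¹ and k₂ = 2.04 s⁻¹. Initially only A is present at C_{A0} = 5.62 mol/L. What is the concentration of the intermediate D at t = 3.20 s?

Solving the coupled first-order balances gives C_D(t) = [k₁/(k₂−k₁)]·C_{A0}·(e^(−k₁t) − e^(−k₂t)).
e^(−k₁t) = e^(−0.102×3.20) = e^(−0.3264) = 0.7215; e^(−k₂t) = e^(−6.528) = 0.001462.
C_D = 0.102×5.62/(2.04−0.102) × (0.7215−0.001462) = 0.2958×0.7201 = 0.2130 mol/L.

0.213 mol/L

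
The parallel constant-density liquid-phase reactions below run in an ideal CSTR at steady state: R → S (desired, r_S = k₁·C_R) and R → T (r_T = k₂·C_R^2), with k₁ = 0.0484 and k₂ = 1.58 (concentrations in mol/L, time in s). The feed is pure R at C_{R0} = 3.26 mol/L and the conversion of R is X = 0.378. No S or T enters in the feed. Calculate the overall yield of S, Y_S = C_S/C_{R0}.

Exit C_R = C_{R0}(1−X) = 3.26×0.622 = 2.028 mol/L.
In a CSTR the entire volume is at exit conditions, so r_S = 0.0484×2.028 = 0.09814 and r_T = 1.58×2.028^2 = 6.496.
Fraction of consumed R going to S: r_S/(r_S+r_T) = 0.01488.
C_S = 0.01488·C_{R0}·X = 0.01488×3.26×0.378 = 0.0183 mol/L; Y_S = C_S/C_{R0} = 0.00563.

0.00563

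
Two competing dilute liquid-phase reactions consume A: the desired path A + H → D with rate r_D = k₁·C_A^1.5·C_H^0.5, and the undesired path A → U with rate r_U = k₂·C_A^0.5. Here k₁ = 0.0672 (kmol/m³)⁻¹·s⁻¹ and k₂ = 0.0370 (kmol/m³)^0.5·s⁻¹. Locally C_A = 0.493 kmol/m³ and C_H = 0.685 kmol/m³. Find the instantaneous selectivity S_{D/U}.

S_{D/U} = r_D/r_U = (k₁·C_A^1.5·C_H^0.5)/(k₂·C_A^0.5) = (k₁/k₂)·C_A·C_H^0.5.
= (0.0672×0.4930^1.5×0.6850^0.5) / (0.0370×0.4930^0.5) = 0.01925/0.02598 = 0.741.
Since the desired path is higher order in A, keeping C_A high (PFR or concentrated feed) favours D.

0.741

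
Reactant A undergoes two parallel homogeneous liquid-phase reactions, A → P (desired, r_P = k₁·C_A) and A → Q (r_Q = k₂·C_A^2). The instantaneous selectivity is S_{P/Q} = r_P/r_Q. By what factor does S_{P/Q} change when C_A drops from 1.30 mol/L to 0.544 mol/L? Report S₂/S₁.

S_{P/Q} = (k₁/k₂)·C_A⁻¹, so S₂/S₁ = (C_{A,2}/C_{A,1})⁻¹.
= 1.30/0.544 = 2.39.
Selectivity toward P rises as C_A falls — low-concentration operation is favoured.

2.39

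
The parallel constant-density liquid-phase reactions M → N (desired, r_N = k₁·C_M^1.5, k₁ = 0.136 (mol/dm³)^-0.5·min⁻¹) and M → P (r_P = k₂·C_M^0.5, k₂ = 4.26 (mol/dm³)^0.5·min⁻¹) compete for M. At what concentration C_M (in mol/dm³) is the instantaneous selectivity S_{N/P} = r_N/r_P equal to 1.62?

S_{N/P} = (k₁/k₂)·C_M ⇒ C_M = S·k₂/k₁.
= 1.62×4.26/0.136 = 50.7 mol/dm³.

50.7 mol/dm³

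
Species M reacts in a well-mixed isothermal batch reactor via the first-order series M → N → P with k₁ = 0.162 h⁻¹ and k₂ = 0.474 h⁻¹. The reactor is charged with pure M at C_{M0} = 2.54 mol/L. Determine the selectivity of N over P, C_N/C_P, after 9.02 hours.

Solving the coupled first-order balances gives C_N(t) = [k₁/(k₂−k₁)]·C_{M0}·(e^(−k₁t) − e^(−k₂t)).
e^(−k₁t) = e^(−0.162×9.02) = e^(−1.461) = 0.2319; e^(−k₂t) = e^(−4.275) = 0.01391.
C_N = 0.162×2.54/(0.474−0.162) × (0.2319−0.01391) = 1.319×0.2180 = 0.2876 mol/L.
C_M = C_{M0}e^(−k₁t) = 0.5891 mol/L, so C_P = C_{M0}−C_M−C_N = 1.663 mol/L; C_N/C_P = 0.173.

0.173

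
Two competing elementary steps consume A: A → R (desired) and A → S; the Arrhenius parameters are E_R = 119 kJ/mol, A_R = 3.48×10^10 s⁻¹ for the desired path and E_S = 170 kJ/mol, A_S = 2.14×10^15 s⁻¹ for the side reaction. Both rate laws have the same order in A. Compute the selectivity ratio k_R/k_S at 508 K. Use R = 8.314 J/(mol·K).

Since both paths have the same order in A, the concentration cancels and S_{R/S} = k_R/k_S = (A_R/A_S)·exp[(E_S−E_R)/(RT)].
(E_S−E_R)/(RT) = (170−119)×10³/(8.314×508) = 51000/4224 = 12.08.
k_R/k_S = (3.48×10^10/2.14×10^15)·exp(12.08) = 1.626×10^-5 × 1.755×10^5 = 2.85.

2.85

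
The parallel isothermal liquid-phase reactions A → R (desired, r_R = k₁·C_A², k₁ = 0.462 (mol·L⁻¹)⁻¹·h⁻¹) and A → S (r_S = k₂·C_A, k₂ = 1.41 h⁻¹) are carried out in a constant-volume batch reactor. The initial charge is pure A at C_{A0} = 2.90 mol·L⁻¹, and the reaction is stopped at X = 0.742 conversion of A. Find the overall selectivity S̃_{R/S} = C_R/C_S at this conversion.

C_A = C_{A0}(1−X) = 0.7482 mol·L⁻¹.
Along a PFR/batch, dC_S/dC_A = −r_S/(r_R+r_S) = −k₂/(k₂+k₁·C_A).
Integrating from C_{A0} to C_A: C_S = (1.41/0.462)·ln[(1.41+0.462·2.90)/(1.41+0.462·0.748)] = 3.052·ln(2.750/1.756) = 1.369 mol·L⁻¹.
Then C_R = (C_{A0}−C_A) − C_S = 2.152 − 1.369 = 0.7825 mol·L⁻¹.
S̃_{R/S} = C_R/C_S = 0.7825/1.369 = 0.571.

0.571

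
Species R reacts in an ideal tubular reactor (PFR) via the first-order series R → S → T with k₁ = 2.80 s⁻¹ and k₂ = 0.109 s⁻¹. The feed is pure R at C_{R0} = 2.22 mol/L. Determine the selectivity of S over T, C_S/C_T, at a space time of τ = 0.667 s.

The intermediate concentration in a first-order A→B→C sequence is C_S = k₁C_{R0}(e^(−k₁τ) − e^(−k₂τ))/(k₂−k₁).
e^(−k₁τ) = e^(−2.80×0.667) = e^(−1.868) = 0.1545; e^(−k₂τ) = e^(−0.07270) = 0.9299.
C_S = 2.80×2.22/(0.109−2.80) × (0.1545−0.9299) = (-2.310)×(-0.7754) = 1.791 mol/L.
C_R = C_{R0}e^(−k₁τ) = 0.3430 mol/L, so C_T = C_{R0}−C_R−C_S = 0.08595 mol/L; C_S/C_T = 20.8.

20.8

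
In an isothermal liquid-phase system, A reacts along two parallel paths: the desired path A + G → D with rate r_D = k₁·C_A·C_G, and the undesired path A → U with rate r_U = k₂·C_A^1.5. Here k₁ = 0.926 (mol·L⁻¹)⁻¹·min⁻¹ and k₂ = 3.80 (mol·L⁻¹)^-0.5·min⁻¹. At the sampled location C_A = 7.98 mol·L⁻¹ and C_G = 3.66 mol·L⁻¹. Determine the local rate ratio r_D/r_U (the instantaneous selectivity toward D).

S_{D/U} = r_D/r_U = (k₁·C_A·C_G)/(k₂·C_A^1.5) = (k₁/k₂)·C_A^-0.5·C_G.
= (0.926×7.980×3.660) / (3.80×7.980^1.5) = 27.05/85.66 = 0.316.

0.316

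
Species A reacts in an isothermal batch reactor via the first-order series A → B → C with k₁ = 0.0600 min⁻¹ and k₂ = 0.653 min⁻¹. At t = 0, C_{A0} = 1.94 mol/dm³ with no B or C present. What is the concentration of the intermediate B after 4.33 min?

0.140 mol/dm³

Solving the coupled first-order balances gives C_B(t) = [k₁/(k₂−k₁)]·C_{A0}·(e^(−k₁t) − e^(−k₂t)).
e^(−k₁t) = e^(−0.0600×4.33) = e^(−0.2598) = 0.7712; e^(−k₂t) = e^(−2.827) = 0.05916.
C_B = 0.0600×1.94/(0.653−0.0600) × (0.7712−0.05916) = 0.1963×0.7120 = 0.1398 mol/dm³.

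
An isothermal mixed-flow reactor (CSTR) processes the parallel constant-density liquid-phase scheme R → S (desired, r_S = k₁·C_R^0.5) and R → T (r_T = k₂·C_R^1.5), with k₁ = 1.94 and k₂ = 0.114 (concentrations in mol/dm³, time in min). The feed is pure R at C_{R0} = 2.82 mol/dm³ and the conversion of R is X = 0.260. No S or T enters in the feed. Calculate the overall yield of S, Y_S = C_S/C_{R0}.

Exit C_R = C_{R0}(1−X) = 2.82×0.740 = 2.087 mol/dm³.
A CSTR operates uniformly at the exit composition, giving r_S = 2.802 and r_T = 0.3437 (each k·C_R^n at C_R = 2.087).
Fraction of consumed R going to S: r_S/(r_S+r_T) = 0.8908.
C_S = 0.8908·C_{R0}·X = 0.8908×2.82×0.260 = 0.653 mol/dm³; Y_S = C_S/C_{R0} = 0.232.

0.232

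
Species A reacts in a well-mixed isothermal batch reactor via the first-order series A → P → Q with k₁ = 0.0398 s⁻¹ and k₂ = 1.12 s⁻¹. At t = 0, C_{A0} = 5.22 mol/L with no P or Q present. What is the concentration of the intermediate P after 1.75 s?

0.152 mol/L

Solving the coupled first-order balances gives C_P(t) = [k₁/(k₂−k₁)]·C_{A0}·(e^(−k₁t) − e^(−k₂t)).
e^(−k₁t) = e^(−0.0398×1.75) = e^(−0.06965) = 0.9327; e^(−k₂t) = e^(−1.960) = 0.1409.
C_P = 0.0398×5.22/(1.12−0.0398) × (0.9327−0.1409) = 0.1923×0.7919 = 0.1523 mol/L.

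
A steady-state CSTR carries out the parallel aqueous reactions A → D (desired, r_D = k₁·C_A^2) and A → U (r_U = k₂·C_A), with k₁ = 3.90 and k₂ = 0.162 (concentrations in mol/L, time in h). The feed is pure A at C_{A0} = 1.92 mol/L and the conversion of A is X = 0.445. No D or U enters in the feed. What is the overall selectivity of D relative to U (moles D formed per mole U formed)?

25.7

Exit C_A = C_{A0}(1−X) = 1.92×0.555 = 1.066 mol/L.
A CSTR operates uniformly at the exit composition, giving r_D = 4.428 and r_U = 0.1726 (each k·C_A^n at C_A = 1.066).
Overall selectivity = C_D/C_U = r_Dτ/(r_Uτ) = r_D/r_U = 25.7.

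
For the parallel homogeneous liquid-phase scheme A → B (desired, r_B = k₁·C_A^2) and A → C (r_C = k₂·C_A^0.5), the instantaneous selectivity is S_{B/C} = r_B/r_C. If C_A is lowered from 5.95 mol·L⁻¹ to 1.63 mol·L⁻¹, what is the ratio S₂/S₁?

S_{B/C} = (k₁/k₂)·C_A^1.5, so S₂/S₁ = (C_{A,2}/C_{A,1})^1.5.
= (1.63/5.95)^1.5 = (0.2739)^1.5 = 0.143.
Selectivity toward B falls as C_A falls — high-concentration operation is favoured.

0.143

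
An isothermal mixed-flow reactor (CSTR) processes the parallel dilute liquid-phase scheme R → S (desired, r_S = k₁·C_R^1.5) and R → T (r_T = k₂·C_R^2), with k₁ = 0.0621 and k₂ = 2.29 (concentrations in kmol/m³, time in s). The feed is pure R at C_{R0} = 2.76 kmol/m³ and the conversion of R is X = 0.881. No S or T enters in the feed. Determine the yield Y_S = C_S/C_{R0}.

0.0398

Exit C_R = C_{R0}(1−X) = 2.76×0.119 = 0.3284 kmol/m³.
In a CSTR the entire volume is at exit conditions, so r_S = 0.0621×0.3284^1.5 = 0.01169 and r_T = 2.29×0.3284^2 = 0.2470.
Fraction of consumed R going to S: r_S/(r_S+r_T) = 0.04518.
C_S = 0.04518·C_{R0}·X = 0.04518×2.76×0.881 = 0.110 kmol/m³; Y_S = C_S/C_{R0} = 0.0398.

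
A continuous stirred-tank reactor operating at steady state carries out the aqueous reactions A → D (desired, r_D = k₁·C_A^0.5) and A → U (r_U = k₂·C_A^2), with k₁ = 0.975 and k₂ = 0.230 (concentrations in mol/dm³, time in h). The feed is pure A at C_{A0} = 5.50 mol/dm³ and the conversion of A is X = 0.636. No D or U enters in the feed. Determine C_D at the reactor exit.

2.10 mol/dm³

Exit C_A = C_{A0}(1−X) = 5.50×0.364 = 2.002 mol/dm³.
A CSTR operates uniformly at the exit composition, giving r_D = 1.380 and r_U = 0.9218 (each k·C_A^n at C_A = 2.002).
Fraction of consumed A going to D: r_D/(r_D+r_U) = 0.5994.
C_D = 0.5994·C_{A0}·X = 0.5994×5.50×0.636 = 2.10 mol/dm³.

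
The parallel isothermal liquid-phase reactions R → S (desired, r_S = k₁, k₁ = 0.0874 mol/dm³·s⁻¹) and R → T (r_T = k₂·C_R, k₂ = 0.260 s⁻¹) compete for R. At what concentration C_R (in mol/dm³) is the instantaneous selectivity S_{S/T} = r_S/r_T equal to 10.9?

0.0308 mol/dm³

S_{S/T} = (k₁/k₂)·C_R⁻¹ ⇒ C_R = (S·k₂/k₁)^(-1).
= (10.9×0.260/0.0874)^(-1) = (32.43)^(-1) = 0.0308 mol/dm³.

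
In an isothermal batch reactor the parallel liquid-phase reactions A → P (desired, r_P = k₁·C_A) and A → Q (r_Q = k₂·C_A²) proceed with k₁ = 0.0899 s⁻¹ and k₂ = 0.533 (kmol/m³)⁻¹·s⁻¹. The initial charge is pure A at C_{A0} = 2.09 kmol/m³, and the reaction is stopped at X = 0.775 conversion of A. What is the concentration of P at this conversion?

0.213 kmol/m³

C_A = C_{A0}(1−X) = 0.4702 kmol/m³.
Along a PFR/batch, dC_P/dC_A = −r_P/(r_P+r_Q) = −k₁/(k₁+k₂·C_A).
Integrating from C_{A0} to C_A: C_P = (0.0899/0.533)·ln[(0.0899+0.533·2.09)/(0.0899+0.533·0.470)] = 0.1687·ln(1.204/0.3405) = 0.2130 kmol/m³.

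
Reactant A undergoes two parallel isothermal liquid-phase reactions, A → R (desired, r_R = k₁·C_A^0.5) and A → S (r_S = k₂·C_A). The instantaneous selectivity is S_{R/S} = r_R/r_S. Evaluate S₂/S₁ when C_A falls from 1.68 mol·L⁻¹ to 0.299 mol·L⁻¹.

2.37

S_{R/S} = (k₁/k₂)·C_A^-0.5, so S₂/S₁ = (C_{A,2}/C_{A,1})^-0.5.
= (0.299/1.68)^(-0.5) = (0.1780)^(-0.5) = 2.37.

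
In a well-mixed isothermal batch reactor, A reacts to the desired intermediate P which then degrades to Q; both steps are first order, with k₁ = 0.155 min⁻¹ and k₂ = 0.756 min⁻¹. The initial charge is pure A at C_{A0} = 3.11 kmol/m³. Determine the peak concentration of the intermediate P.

At the optimum, C_{P,max}/C_{A0} = (k₁/k₂)^[k₂/(k₂−k₁)].
= (0.155/0.756)^(0.756/(0.756−0.155)) = (0.2050)^(1.258) = 0.1362.
C_{P,max} = 0.1362×3.11 = 0.424 kmol/m³.

0.424 kmol/m³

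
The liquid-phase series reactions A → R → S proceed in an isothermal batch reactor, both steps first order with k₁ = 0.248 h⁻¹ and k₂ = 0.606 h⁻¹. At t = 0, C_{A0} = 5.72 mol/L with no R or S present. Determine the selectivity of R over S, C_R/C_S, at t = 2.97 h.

0.714

For first-order series with pure A initially, C_R(t) = k₁C_{A0}/(k₂−k₁)·(e^(−k₁t) − e^(−k₂t)).
e^(−k₁t) = e^(−0.248×2.97) = e^(−0.7366) = 0.4788; e^(−k₂t) = e^(−1.800) = 0.1653.
C_R = 0.248×5.72/(0.606−0.248) × (0.4788−0.1653) = 3.962×0.3134 = 1.242 mol/L.
C_A = C_{A0}e^(−k₁t) = 2.738 mol/L, so C_S = C_{A0}−C_A−C_R = 1.740 mol/L; C_R/C_S = 0.714.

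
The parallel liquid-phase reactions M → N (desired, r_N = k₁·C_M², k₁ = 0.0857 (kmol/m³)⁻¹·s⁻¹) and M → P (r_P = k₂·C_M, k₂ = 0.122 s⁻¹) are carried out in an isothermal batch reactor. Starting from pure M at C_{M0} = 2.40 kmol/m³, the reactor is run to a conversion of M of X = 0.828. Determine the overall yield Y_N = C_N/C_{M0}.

0.393

C_M = C_{M0}(1−X) = 0.4128 kmol/m³.
Along a PFR/batch, dC_P/dC_M = −r_P/(r_N+r_P) = −k₂/(k₂+k₁·C_M).
Integrating from C_{M0} to C_M: C_P = (0.122/0.0857)·ln[(0.122+0.0857·2.40)/(0.122+0.0857·0.413)] = 1.424·ln(0.3277/0.1574) = 1.044 kmol/m³.
Then C_N = (C_{M0}−C_M) − C_P = 1.987 − 1.044 = 0.9432 kmol/m³.
Y_N = C_N/C_{M0} = 0.9432/2.40 = 0.393.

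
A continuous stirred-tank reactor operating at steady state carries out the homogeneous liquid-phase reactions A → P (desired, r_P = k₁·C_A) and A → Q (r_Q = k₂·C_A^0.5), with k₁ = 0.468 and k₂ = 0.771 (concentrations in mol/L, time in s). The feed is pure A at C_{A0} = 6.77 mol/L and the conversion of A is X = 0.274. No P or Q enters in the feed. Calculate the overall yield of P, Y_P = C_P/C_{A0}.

0.157

Exit C_A = C_{A0}(1−X) = 6.77×0.726 = 4.915 mol/L.
Rates in a CSTR are evaluated at the outlet concentration: r_P = 0.468×4.915 = 2.300, r_Q = 0.771×4.915^0.5 = 1.709.
Fraction of consumed A going to P: r_P/(r_P+r_Q) = 0.5737.
C_P = 0.5737·C_{A0}·X = 0.5737×6.77×0.274 = 1.06 mol/L; Y_P = C_P/C_{A0} = 0.157.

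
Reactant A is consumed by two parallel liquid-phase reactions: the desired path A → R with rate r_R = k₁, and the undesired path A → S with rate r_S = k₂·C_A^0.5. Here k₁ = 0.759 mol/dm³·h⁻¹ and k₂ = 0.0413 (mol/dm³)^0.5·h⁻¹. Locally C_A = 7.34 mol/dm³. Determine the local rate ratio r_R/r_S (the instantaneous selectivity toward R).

S_{R/S} = r_R/r_S = (k₁)/(k₂·C_A^0.5) = (k₁/k₂)·C_A^-0.5.
= (0.759) / (0.0413×7.340^0.5) = 0.7590/0.1119 = 6.78.
The undesired path is higher order in A, so low C_A (CSTR or dilute feed) favours R.

6.78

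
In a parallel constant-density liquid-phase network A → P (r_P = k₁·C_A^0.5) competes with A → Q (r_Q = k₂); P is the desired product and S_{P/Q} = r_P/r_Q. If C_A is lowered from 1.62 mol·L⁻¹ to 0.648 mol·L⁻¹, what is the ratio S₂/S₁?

0.632

S_{P/Q} = (k₁/k₂)·C_A^0.5, so S₂/S₁ = (C_{A,2}/C_{A,1})^0.5.
= (0.648/1.62)^0.5 = (0.4000)^0.5 = 0.632.
Selectivity toward P falls as C_A falls — high-concentration operation is favoured.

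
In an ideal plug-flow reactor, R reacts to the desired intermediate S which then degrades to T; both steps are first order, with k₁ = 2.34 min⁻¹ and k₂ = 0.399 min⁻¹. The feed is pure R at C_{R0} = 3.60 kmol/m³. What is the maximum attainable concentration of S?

At the optimum, C_{S,max}/C_{R0} = (k₁/k₂)^[k₂/(k₂−k₁)].
= (2.34/0.399)^(0.399/(0.399−2.34)) = (5.865)^(-0.2056) = 0.6951.
C_{S,max} = 0.6951×3.60 = 2.50 kmol/m³.

2.50 kmol/m³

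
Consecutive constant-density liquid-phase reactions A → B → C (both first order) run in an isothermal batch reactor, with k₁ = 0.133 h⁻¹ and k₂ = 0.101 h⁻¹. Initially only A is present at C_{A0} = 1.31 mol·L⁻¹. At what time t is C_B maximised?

For first-order series the maximum of C_B occurs at t_opt = ln(k₂/k₁)/(k₂−k₁).
= ln(0.101/0.133)/(0.101−0.133) = ln(0.7594)/-0.03200 = -0.2752/-0.03200 = 8.60 h.

8.60 h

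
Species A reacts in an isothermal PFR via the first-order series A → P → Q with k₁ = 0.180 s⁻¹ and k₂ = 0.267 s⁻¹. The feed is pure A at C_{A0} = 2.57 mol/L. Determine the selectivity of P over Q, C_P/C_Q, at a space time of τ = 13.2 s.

Solving the coupled first-order balances gives C_P(τ) = [k₁/(k₂−k₁)]·C_{A0}·(e^(−k₁τ) − e^(−k₂τ)).
e^(−k₁τ) = e^(−0.180×13.2) = e^(−2.376) = 0.09292; e^(−k₂τ) = e^(−3.524) = 0.02947.
C_P = 0.180×2.57/(0.267−0.180) × (0.09292−0.02947) = 5.317×0.06345 = 0.3374 mol/L.
C_A = C_{A0}e^(−k₁τ) = 0.2388 mol/L, so C_Q = C_{A0}−C_A−C_P = 1.994 mol/L; C_P/C_Q = 0.169.

0.169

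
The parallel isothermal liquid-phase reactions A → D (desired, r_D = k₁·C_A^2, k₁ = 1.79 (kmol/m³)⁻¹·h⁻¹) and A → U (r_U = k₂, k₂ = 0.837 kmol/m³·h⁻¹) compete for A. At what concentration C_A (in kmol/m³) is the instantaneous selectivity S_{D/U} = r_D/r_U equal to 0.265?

0.352 kmol/m³

S_{D/U} = (k₁/k₂)·C_A^2 ⇒ C_A = (S·k₂/k₁)^(0.5).
= (0.265×0.837/1.79)^(0.5) = (0.1239)^(0.5) = 0.352 kmol/m³.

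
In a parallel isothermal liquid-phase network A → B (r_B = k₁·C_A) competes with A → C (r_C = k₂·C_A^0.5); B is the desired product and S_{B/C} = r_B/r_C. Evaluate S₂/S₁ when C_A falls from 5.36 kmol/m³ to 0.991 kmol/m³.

S_{B/C} = (k₁/k₂)·C_A^0.5, so S₂/S₁ = (C_{A,2}/C_{A,1})^0.5.
= (0.991/5.36)^0.5 = (0.1849)^0.5 = 0.430.
Selectivity toward B falls as C_A falls — high-concentration operation is favoured.

0.430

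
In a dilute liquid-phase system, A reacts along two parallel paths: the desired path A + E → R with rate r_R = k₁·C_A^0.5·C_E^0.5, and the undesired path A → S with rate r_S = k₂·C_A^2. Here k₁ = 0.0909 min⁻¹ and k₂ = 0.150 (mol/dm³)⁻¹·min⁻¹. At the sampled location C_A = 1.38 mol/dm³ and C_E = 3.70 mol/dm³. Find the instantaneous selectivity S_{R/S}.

S_{R/S} = r_R/r_S = (k₁·C_A^0.5·C_E^0.5)/(k₂·C_A^2) = (k₁/k₂)·C_A^-1.5·C_E^0.5.
= (0.0909×1.380^0.5×3.700^0.5) / (0.150×1.380^2) = 0.2054/0.2857 = 0.719.
The undesired path is higher order in A, so low C_A (CSTR or dilute feed) favours R.

0.719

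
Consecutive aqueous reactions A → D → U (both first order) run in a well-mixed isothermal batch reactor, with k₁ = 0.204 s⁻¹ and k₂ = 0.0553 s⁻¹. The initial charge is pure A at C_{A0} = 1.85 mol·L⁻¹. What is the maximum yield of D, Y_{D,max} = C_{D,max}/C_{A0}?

0.615

For a first-order series the maximum intermediate yield is C_{D,max}/C_{A0} = (k₁/k₂)^[k₂/(k₂−k₁)].
= (0.204/0.0553)^(0.0553/(0.0553−0.204)) = (3.689)^(-0.3719) = 0.6154.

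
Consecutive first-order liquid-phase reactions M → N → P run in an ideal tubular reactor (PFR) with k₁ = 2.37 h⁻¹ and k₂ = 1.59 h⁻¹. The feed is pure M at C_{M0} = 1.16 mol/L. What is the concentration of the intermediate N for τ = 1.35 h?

0.268 mol/L

For first-order series with pure M initially, C_N(τ) = k₁C_{M0}/(k₂−k₁)·(e^(−k₁τ) − e^(−k₂τ)).
e^(−k₁τ) = e^(−2.37×1.35) = e^(−3.200) = 0.04078; e^(−k₂τ) = e^(−2.147) = 0.1169.
C_N = 2.37×1.16/(1.59−2.37) × (0.04078−0.1169) = (-3.525)×(-0.07611) = 0.2683 mol/L.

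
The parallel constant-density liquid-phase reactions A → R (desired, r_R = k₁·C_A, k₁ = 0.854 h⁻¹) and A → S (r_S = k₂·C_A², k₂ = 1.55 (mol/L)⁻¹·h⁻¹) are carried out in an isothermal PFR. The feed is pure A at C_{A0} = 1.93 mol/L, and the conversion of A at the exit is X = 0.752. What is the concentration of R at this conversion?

0.485 mol/L

C_A = C_{A0}(1−X) = 0.4786 mol/L.
Along a PFR/batch, dC_R/dC_A = −r_R/(r_R+r_S) = −k₁/(k₁+k₂·C_A).
Integrating from C_{A0} to C_A: C_R = (0.854/1.55)·ln[(0.854+1.55·1.93)/(0.854+1.55·0.479)] = 0.5510·ln(3.845/1.596) = 0.4846 mol/L.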